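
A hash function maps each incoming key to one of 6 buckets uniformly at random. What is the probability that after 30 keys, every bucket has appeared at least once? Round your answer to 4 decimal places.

By inclusion–exclusion over which buckets are missing,
P(all seen) = Σ_{j=0}^{6} (-1)^j C(6,j)((6-j)/6)^30
= 1.00000 - 0.02528 + 0.00008 - 0.00000 + 0.00000 - 0.00000 + 0.00000
= 0.97480.

0.9748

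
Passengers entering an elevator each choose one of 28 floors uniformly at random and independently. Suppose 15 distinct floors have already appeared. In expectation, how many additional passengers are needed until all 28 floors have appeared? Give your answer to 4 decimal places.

With k distinct floors already seen, the next new one takes an expected 28/(28-k) passengers.
Sum over k = 15,...,27: E = 28/13 + 28/12 + 28/11 + ... + 28/2 + 28/1 = 89.04375.

89.0437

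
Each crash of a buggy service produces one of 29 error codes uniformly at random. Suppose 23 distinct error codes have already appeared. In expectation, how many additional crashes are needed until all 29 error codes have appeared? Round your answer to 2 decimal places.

The wait to go from k to k+1 distinct error codes is geometric with mean 29/(29-k).
Sum over k = 23,...,28: E = 29/6 + 29/5 + 29/4 + 29/3 + 29/2 + 29/1 = 71.050.

71.05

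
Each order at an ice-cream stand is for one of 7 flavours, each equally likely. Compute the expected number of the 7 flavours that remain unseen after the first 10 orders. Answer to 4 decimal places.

1.4984

For each flavour, P(unseen after 10) = (6/7)^10 = 0.21406.
By linearity of expectation, E[unseen] = 7·(6/7)^10 = 1.49841.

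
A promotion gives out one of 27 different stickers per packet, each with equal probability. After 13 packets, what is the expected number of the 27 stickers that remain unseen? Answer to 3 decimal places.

For each sticker, P(unseen after 13) = (26/27)^13 = 0.6122.
By linearity of expectation, E[unseen] = 27·(26/27)^13 = 16.5306.

16.531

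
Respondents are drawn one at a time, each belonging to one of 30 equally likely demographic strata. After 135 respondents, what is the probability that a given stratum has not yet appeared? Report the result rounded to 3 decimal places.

On each respondent the fixed stratum fails to appear with probability 29/30.
P(still missing after 135) = (29/30)^135 = 0.0103.

0.010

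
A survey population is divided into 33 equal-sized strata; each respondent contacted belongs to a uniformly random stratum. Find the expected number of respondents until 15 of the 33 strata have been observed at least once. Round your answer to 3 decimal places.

19.592

With k distinct strata already seen, the next new one arrives after an expected 33/(33-k) respondents.
Sum over k = 0,...,14: E = 33/33 + 33/32 + 33/31 + ... + 33/20 + 33/19 = 19.5918.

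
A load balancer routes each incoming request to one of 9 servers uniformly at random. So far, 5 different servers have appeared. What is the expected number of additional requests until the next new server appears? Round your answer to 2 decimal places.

2.25

Each request yields a new server with probability (9-5)/9 = 4/9, so the wait is geometric with mean 9/4.
E = 9/4 = 2.250.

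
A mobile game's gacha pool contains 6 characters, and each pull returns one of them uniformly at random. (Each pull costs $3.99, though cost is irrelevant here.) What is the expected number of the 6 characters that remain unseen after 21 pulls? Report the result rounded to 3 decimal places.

0.130

For each character, P(unseen after 21) = (5/6)^21 = 0.0217.
By linearity of expectation, E[unseen] = 6·(5/6)^21 = 0.1304.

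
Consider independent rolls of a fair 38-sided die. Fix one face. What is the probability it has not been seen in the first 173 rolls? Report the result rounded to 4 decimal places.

0.0099

On each roll the fixed face fails to appear with probability 37/38.
P(still missing after 173) = (37/38)^173 = 0.00992.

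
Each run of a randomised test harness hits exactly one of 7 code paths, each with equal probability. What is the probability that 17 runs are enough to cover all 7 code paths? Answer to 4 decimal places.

0.5570

Let A_i be the event that code path i is missing after 17 runs. By inclusion–exclusion on the A_i,
P(all seen) = Σ_{j=0}^{7} (-1)^j C(7,j)((7-j)/7)^17
= 1.00000 - 0.50933 + 0.06887 - 0.00258 + 0.00002 - 0.00000 + 0.00000 - 0.00000
= 0.55697.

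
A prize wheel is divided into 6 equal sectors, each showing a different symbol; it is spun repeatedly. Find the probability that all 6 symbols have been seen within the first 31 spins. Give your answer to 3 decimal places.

0.979

Let A_i be the event that symbol i is missing after 31 spins. By inclusion–exclusion on the A_i,
P(all seen) = Σ_{j=0}^{6} (-1)^j C(6,j)((6-j)/6)^31
= 1.0000 - 0.0211 + 0.0001 - 0.0000 + 0.0000 - 0.0000 + 0.0000
= 0.9790.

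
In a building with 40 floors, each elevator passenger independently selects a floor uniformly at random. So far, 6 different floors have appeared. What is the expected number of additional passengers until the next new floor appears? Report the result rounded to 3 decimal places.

1.176

Each passenger yields a new floor with probability (40-6)/40 = 34/40, so the wait is geometric with mean 40/34.
E = 40/34 = 1.1765.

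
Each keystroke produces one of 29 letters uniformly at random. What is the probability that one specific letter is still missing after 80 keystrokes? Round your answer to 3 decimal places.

0.060

Each keystroke misses the fixed letter with probability (29-1)/29 = 28/29, independently.
P(still missing after 80) = (28/29)^80 = 0.0604.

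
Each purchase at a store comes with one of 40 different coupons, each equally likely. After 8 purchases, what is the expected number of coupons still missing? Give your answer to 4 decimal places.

32.6661

For each coupon, P(unseen after 8) = (39/40)^8 = 0.81665.
By linearity of expectation, E[unseen] = 40·(39/40)^8 = 32.66607.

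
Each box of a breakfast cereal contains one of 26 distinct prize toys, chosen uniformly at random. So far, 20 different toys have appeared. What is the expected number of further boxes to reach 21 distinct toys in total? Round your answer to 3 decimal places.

The wait to go from k to k+1 distinct toys is geometric with mean 26/(26-k).
Only the k = 20 term is needed: E = 26/6 = 4.3333.

4.333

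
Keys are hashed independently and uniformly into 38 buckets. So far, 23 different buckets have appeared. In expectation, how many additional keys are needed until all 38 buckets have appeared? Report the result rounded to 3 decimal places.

The wait to go from k to k+1 distinct buckets is geometric with mean 38/(38-k).
Sum over k = 23,...,37: E = 38/15 + 38/14 + 38/13 + ... + 38/2 + 38/1 = 126.0927.

126.093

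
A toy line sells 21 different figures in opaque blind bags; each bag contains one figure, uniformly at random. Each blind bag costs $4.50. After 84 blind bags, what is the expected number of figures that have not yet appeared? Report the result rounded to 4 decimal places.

For each figure, P(unseen after 84) = (20/21)^84 = 0.01660.
By linearity of expectation, E[unseen] = 21·(20/21)^84 = 0.34859.

0.3486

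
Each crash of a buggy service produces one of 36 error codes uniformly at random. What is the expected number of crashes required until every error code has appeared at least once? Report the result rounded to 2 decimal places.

150.28

The wait to go from k to k+1 distinct error codes is geometric with mean 36/(36-k).
E[T] = 36/36 + 36/35 + 36/34 + ... + 36/2 + 36/1 = 36·H_{36}.
H_{36} = 4.175, so E[T] = 150.284.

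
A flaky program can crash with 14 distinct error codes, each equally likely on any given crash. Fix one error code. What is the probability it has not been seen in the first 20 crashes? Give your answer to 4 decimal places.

0.2271

Each crash misses the fixed error code with probability (14-1)/14 = 13/14, independently.
P(still missing after 20) = (13/14)^20 = 0.22715.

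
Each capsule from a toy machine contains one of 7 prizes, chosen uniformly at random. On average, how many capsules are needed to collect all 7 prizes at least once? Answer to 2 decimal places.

The wait to go from k to k+1 distinct prizes is geometric with mean 7/(7-k).
E[T] = 7/7 + 7/6 + 7/5 + ... + 7/2 + 7/1 = 7·H_{7}.
H_{7} = 2.593, so E[T] = 18.150.

18.15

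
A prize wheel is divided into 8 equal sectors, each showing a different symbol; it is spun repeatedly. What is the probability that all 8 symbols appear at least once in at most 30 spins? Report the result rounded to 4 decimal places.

0.8593

By inclusion–exclusion over which symbols are missing,
P(all seen) = Σ_{j=0}^{8} (-1)^j C(8,j)((8-j)/8)^30
= 1.00000 - 0.14566 + 0.00500 - 0.00004 + 0.00000 - 0.00000 + 0.00000 - 0.00000 + 0.00000
= 0.85930.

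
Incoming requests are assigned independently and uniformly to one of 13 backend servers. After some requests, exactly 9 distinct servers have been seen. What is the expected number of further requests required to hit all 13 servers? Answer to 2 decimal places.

The wait to go from k to k+1 distinct servers is geometric with mean 13/(13-k).
Sum over k = 9,...,12: E = 13/4 + 13/3 + 13/2 + 13/1 = 27.083.

27.08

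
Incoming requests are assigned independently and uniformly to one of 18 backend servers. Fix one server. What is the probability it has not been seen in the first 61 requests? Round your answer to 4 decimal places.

0.0306

Each request misses the fixed server with probability (18-1)/18 = 17/18, independently.
P(still missing after 61) = (17/18)^61 = 0.03060.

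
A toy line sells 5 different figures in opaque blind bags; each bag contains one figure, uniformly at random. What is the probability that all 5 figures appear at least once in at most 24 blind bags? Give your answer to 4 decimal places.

0.9764

By inclusion–exclusion over which figures are missing,
P(all seen) = Σ_{j=0}^{5} (-1)^j C(5,j)((5-j)/5)^24
= 1.00000 - 0.02361 + 0.00005 - 0.00000 + 0.00000 - 0.00000
= 0.97644.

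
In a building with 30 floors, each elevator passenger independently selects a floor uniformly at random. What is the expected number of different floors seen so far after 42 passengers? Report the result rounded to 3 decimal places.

For each floor, P(seen in 42 passengers) = 1 - (29/30)^42 = 0.7592.
By linearity of expectation, E[distinct seen] = 30·(1 - (29/30)^42) = 22.7766.

22.777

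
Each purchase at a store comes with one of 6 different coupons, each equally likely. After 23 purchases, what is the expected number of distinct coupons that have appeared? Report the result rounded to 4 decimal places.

5.9094

For each coupon, P(seen in 23 purchases) = 1 - (5/6)^23 = 0.98491.
By linearity of expectation, E[distinct seen] = 6·(1 - (5/6)^23) = 5.90943.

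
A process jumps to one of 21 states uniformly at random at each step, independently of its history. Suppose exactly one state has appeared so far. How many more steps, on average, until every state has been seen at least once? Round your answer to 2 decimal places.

75.55

The wait to go from k to k+1 distinct states is geometric with mean 21/(21-k).
Sum over k = 1,...,20: E = 21/20 + 21/19 + 21/18 + ... + 21/2 + 21/1 = 75.553.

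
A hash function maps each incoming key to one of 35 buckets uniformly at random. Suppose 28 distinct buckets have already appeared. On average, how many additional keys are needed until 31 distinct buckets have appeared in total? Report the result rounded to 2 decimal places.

17.83

The wait to go from k to k+1 distinct buckets is geometric with mean 35/(35-k).
Sum over k = 28,...,30: E = 35/7 + 35/6 + 35/5 = 17.833.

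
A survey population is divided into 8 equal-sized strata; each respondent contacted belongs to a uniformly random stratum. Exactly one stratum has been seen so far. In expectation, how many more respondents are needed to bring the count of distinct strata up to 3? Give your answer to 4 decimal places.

With k distinct strata already seen, the next new one takes an expected 8/(8-k) respondents.
Sum over k = 1,...,2: E = 8/7 + 8/6 = 2.47619.

2.4762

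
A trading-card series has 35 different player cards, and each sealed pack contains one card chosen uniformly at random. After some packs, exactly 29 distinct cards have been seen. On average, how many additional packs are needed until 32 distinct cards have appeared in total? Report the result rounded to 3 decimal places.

21.583

The wait to go from k to k+1 distinct cards is geometric with mean 35/(35-k).
Sum over k = 29,...,31: E = 35/6 + 35/5 + 35/4 = 21.5833.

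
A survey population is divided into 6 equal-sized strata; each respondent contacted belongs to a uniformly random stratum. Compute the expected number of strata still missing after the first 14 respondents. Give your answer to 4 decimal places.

For each stratum, P(unseen after 14) = (5/6)^14 = 0.07789.
By linearity of expectation, E[unseen] = 6·(5/6)^14 = 0.46732.

0.4673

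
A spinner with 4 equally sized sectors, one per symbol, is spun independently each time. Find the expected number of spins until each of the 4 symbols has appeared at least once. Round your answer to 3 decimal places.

8.333

The wait to go from k to k+1 distinct symbols is geometric with mean 4/(4-k).
E[T] = 4/4 + 4/3 + 4/2 + 4/1 = 4·H_{4}.
H_{4} = 2.0833, so E[T] = 8.3333.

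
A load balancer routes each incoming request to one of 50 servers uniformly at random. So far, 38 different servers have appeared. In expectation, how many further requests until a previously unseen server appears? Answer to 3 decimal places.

Each request yields a new server with probability (50-38)/50 = 12/50, so the wait is geometric with mean 50/12.
E = 50/12 = 4.1667.

4.167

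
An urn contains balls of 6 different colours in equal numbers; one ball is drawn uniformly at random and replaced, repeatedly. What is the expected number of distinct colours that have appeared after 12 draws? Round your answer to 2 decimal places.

5.33

For each colour, P(seen in 12 draws) = 1 - (5/6)^12 = 0.888.
By linearity of expectation, E[distinct seen] = 6·(1 - (5/6)^12) = 5.327.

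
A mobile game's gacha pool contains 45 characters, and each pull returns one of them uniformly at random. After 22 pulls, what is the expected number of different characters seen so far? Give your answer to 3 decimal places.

For each character, P(seen in 22 pulls) = 1 - (44/45)^22 = 0.3901.
By linearity of expectation, E[distinct seen] = 45·(1 - (44/45)^22) = 17.5529.

17.553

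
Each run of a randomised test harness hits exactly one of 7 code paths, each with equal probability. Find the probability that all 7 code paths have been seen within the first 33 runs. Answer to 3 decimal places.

0.957

By inclusion–exclusion over which code paths are missing,
P(all seen) = Σ_{j=0}^{7} (-1)^j C(7,j)((7-j)/7)^33
= 1.0000 - 0.0432 + 0.0003 - 0.0000 + 0.0000 - 0.0000 + 0.0000 - 0.0000
= 0.9571.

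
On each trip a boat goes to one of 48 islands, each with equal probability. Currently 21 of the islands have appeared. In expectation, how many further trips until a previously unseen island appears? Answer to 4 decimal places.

1.7778

Each trip yields a new island with probability (48-21)/48 = 27/48, so the wait is geometric with mean 48/27.
E = 48/27 = 1.77778.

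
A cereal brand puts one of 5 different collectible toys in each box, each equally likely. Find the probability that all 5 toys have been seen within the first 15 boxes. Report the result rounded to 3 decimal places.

By inclusion–exclusion over which toys are missing,
P(all seen) = Σ_{j=0}^{5} (-1)^j C(5,j)((5-j)/5)^15
= 1.0000 - 0.1759 + 0.0047 - 0.0000 + 0.0000 - 0.0000
= 0.8288.

0.829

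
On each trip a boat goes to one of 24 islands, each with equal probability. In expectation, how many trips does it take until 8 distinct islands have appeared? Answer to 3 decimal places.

9.486

With k distinct islands already seen, the next new one arrives after an expected 24/(24-k) trips.
Sum over k = 0,...,7: E = 24/24 + 24/23 + 24/22 + ... + 24/18 + 24/17 = 9.4855.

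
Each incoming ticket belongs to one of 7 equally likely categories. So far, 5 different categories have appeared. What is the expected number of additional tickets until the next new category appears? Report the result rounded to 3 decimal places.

The number of tickets until the next new category is geometric with success probability 2/7, so its mean is 7/2.
E = 7/2 = 3.5000.

3.500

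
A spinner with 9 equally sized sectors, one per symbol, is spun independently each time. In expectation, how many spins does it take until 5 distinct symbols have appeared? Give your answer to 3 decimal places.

Going from k to k+1 distinct takes a geometric number of spins with mean 9/(9-k).
Sum over k = 0,...,4: E = 9/9 + 9/8 + 9/7 + 9/6 + 9/5 = 6.7107.

6.711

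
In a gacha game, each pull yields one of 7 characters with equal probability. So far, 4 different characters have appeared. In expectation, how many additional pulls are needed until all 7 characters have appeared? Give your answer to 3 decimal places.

From k distinct to k+1 distinct takes on average 7/(7-k) pulls.
Sum over k = 4,...,6: E = 7/3 + 7/2 + 7/1 = 12.8333.

12.833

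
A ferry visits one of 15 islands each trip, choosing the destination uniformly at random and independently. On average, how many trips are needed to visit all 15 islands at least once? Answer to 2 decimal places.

Split into phases: going from k distinct to k+1 distinct takes on average 15/(15-k) trips.
E[T] = 15/15 + 15/14 + 15/13 + ... + 15/2 + 15/1 = 15·H_{15}.
H_{15} = 3.318, so E[T] = 49.773.

49.77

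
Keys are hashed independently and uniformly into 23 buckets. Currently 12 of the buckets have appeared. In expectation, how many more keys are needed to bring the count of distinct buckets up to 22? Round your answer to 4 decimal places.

With k distinct buckets already seen, the next new one takes an expected 23/(23-k) keys.
Sum over k = 12,...,21: E = 23/11 + 23/10 + 23/9 + ... + 23/3 + 23/2 = 46.45718.

46.4572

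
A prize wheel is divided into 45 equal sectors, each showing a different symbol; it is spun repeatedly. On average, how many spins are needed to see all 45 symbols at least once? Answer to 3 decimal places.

197.773

The wait to go from k to k+1 distinct symbols is geometric with mean 45/(45-k).
E[T] = 45/45 + 45/44 + 45/43 + ... + 45/2 + 45/1 = 45·H_{45}.
H_{45} = 4.3949, so E[T] = 197.7727.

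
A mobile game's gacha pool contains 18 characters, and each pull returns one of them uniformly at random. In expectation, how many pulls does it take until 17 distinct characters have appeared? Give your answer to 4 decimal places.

With k distinct characters already seen, the next new one arrives after an expected 18/(18-k) pulls.
Sum over k = 0,...,16: E = 18/18 + 18/17 + 18/16 + ... + 18/3 + 18/2 = 44.91195.

44.9119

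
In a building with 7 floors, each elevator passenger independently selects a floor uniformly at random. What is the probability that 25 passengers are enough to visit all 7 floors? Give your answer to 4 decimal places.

By inclusion–exclusion over which floors are missing,
P(all seen) = Σ_{j=0}^{7} (-1)^j C(7,j)((7-j)/7)^25
= 1.00000 - 0.14840 + 0.00467 - 0.00003 + 0.00000 - 0.00000 + 0.00000 - 0.00000
= 0.85624.

0.8562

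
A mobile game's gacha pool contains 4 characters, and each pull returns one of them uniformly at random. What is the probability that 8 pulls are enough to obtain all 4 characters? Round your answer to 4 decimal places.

By inclusion–exclusion over which characters are missing,
P(all seen) = Σ_{j=0}^{4} (-1)^j C(4,j)((4-j)/4)^8
= 1.00000 - 0.40045 + 0.02344 - 0.00006 + 0.00000
= 0.62292.

0.6229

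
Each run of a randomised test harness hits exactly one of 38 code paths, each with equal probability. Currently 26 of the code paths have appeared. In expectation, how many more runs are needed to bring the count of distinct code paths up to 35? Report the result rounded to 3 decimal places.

48.255

With k distinct code paths already seen, the next new one takes an expected 38/(38-k) runs.
Sum over k = 26,...,34: E = 38/12 + 38/11 + 38/10 + ... + 38/5 + 38/4 = 48.2553.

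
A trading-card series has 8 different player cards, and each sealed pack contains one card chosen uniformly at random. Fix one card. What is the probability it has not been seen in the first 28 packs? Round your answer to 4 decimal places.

0.0238

On each pack the fixed card fails to appear with probability 7/8.
P(still missing after 28) = (7/8)^28 = 0.02378.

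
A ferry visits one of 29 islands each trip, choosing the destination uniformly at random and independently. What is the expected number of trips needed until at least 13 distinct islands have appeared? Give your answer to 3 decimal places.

Going from k to k+1 distinct takes a geometric number of trips with mean 29/(29-k).
Sum over k = 0,...,12: E = 29/29 + 29/28 + 29/27 + ... + 29/18 + 29/17 = 16.8468.

16.847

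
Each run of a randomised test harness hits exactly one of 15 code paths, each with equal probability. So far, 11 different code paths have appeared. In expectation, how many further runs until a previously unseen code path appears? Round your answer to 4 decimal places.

Each run yields a new code path with probability (15-11)/15 = 4/15, so the wait is geometric with mean 15/4.
E = 15/4 = 3.75000.

3.7500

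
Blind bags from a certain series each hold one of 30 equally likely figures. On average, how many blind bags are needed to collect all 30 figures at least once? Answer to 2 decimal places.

119.85

Split into phases: going from k distinct to k+1 distinct takes on average 30/(30-k) blind bags.
E[T] = 30/30 + 30/29 + 30/28 + ... + 30/2 + 30/1 = 30·H_{30}.
H_{30} = 3.995, so E[T] = 119.850.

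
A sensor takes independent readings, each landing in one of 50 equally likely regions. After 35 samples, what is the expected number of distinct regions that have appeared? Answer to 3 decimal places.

For each region, P(seen in 35 samples) = 1 - (49/50)^35 = 0.5069.
By linearity of expectation, E[distinct seen] = 50·(1 - (49/50)^35) = 25.3463.

25.346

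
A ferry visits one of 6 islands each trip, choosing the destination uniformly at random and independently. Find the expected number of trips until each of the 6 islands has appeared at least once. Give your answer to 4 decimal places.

After k distinct islands have appeared, the next trip gives a new one with probability (6-k)/6, so the expected wait for the (k+1)-th is 6/(6-k).
E[T] = 6/6 + 6/5 + 6/4 + 6/3 + 6/2 + 6/1 = 6·H_{6}.
H_{6} = 2.45000, so E[T] = 14.70000.

14.7000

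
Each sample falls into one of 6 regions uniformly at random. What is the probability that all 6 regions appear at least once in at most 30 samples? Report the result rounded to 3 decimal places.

0.975

Let A_i be the event that region i is missing after 30 samples. By inclusion–exclusion on the A_i,
P(all seen) = Σ_{j=0}^{6} (-1)^j C(6,j)((6-j)/6)^30
= 1.0000 - 0.0253 + 0.0001 - 0.0000 + 0.0000 - 0.0000 + 0.0000
= 0.9748.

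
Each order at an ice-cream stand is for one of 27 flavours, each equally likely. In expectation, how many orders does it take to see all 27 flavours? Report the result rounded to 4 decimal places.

The wait to go from k to k+1 distinct flavours is geometric with mean 27/(27-k).
E[T] = 27/27 + 27/26 + 27/25 + ... + 27/2 + 27/1 = 27·H_{27}.
H_{27} = 3.89146, so E[T] = 105.06933.

105.0693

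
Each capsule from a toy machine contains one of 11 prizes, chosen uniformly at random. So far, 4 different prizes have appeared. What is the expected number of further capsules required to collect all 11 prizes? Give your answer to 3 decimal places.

28.521

With k distinct prizes already seen, the next new one takes an expected 11/(11-k) capsules.
Sum over k = 4,...,10: E = 11/7 + 11/6 + 11/5 + ... + 11/2 + 11/1 = 28.5214.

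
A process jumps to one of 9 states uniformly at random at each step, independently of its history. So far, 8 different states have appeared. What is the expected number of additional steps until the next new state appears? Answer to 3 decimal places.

Each step yields a new state with probability (9-8)/9 = 1/9, so the wait is geometric with mean 9/1.
E = 9/1 = 9.0000.

9.000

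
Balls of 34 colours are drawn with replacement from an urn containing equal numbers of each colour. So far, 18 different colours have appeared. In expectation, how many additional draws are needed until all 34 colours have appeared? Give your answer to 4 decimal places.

With k distinct colours already seen, the next new one takes an expected 34/(34-k) draws.
Sum over k = 18,...,33: E = 34/16 + 34/15 + 34/14 + ... + 34/2 + 34/1 = 114.94479.

114.9448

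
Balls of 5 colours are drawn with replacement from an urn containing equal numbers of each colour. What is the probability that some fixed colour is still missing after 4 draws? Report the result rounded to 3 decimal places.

Each draw misses the fixed colour with probability (5-1)/5 = 4/5, independently.
P(still missing after 4) = (4/5)^4 = 0.4096.

0.410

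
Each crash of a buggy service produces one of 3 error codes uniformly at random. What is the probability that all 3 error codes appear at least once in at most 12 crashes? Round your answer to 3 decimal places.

By inclusion–exclusion over which error codes are missing,
P(all seen) = Σ_{j=0}^{3} (-1)^j C(3,j)((3-j)/3)^12
= 1.0000 - 0.0231 + 0.0000 - 0.0000
= 0.9769.

0.977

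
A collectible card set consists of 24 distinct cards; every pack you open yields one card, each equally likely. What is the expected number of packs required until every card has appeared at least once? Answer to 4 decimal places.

The wait to go from k to k+1 distinct cards is geometric with mean 24/(24-k).
E[T] = 24/24 + 24/23 + 24/22 + ... + 24/2 + 24/1 = 24·H_{24}.
H_{24} = 3.77596, so E[T] = 90.62300.

90.6230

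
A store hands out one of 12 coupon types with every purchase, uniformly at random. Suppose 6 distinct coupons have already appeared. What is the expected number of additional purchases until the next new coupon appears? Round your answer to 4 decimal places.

2.0000

The number of purchases until the next new coupon is geometric with success probability 6/12, so its mean is 12/6.
E = 12/6 = 2.00000.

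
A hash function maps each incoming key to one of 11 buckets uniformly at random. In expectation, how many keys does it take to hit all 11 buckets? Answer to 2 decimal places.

The wait to go from k to k+1 distinct buckets is geometric with mean 11/(11-k).
E[T] = 11/11 + 11/10 + 11/9 + ... + 11/2 + 11/1 = 11·H_{11}.
H_{11} = 3.020, so E[T] = 33.219.

33.22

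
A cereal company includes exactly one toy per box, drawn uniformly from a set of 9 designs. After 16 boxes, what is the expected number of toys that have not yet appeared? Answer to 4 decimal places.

For each toy, P(unseen after 16) = (8/9)^16 = 0.15190.
By linearity of expectation, E[unseen] = 9·(8/9)^16 = 1.36711.

1.3671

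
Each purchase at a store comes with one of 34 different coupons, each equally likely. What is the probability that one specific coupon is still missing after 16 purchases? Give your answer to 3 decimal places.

On each purchase the fixed coupon fails to appear with probability 33/34.
P(still missing after 16) = (33/34)^16 = 0.6202.

0.620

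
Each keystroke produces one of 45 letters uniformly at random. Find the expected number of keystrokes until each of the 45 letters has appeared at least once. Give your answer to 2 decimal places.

197.77

The wait to go from k to k+1 distinct letters is geometric with mean 45/(45-k).
E[T] = 45/45 + 45/44 + 45/43 + ... + 45/2 + 45/1 = 45·H_{45}.
H_{45} = 4.395, so E[T] = 197.773.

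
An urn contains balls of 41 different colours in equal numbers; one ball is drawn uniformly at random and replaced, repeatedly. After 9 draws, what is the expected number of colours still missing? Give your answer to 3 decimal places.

For each colour, P(unseen after 9) = (40/41)^9 = 0.8007.
By linearity of expectation, E[unseen] = 41·(40/41)^9 = 32.8299.

32.830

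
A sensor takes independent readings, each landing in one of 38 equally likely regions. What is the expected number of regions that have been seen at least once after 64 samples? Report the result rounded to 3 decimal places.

31.105

For each region, P(seen in 64 samples) = 1 - (37/38)^64 = 0.8185.
By linearity of expectation, E[distinct seen] = 38·(1 - (37/38)^64) = 31.1048.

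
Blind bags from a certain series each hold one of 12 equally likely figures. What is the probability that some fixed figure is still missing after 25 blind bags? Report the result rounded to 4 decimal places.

0.1136

Each blind bag misses the fixed figure with probability (12-1)/12 = 11/12, independently.
P(still missing after 25) = (11/12)^25 = 0.11358.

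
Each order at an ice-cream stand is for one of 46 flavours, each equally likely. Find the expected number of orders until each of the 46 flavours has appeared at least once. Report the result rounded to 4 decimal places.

203.1676

The wait to go from k to k+1 distinct flavours is geometric with mean 46/(46-k).
E[T] = 46/46 + 46/45 + 46/44 + ... + 46/2 + 46/1 = 46·H_{46}.
H_{46} = 4.41669, so E[T] = 203.16761.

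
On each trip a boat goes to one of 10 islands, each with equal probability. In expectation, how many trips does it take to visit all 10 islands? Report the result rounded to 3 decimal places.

29.290

Split into phases: going from k distinct to k+1 distinct takes on average 10/(10-k) trips.
E[T] = 10/10 + 10/9 + 10/8 + ... + 10/2 + 10/1 = 10·H_{10}.
H_{10} = 2.9290, so E[T] = 29.2897.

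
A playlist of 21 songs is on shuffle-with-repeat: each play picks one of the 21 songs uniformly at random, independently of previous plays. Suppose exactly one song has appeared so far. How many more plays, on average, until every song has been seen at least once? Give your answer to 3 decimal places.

75.553

With k distinct songs already seen, the next new one takes an expected 21/(21-k) plays.
Sum over k = 1,...,20: E = 21/20 + 21/19 + 21/18 + ... + 21/2 + 21/1 = 75.5525.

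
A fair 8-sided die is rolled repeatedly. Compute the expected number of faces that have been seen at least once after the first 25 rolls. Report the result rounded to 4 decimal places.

For each face, P(seen in 25 rolls) = 1 - (7/8)^25 = 0.96450.
By linearity of expectation, E[distinct seen] = 8·(1 - (7/8)^25) = 7.71602.

7.7160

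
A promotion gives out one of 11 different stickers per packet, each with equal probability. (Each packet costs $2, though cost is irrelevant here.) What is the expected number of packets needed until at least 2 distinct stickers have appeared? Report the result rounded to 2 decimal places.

With k distinct stickers already seen, the next new one arrives after an expected 11/(11-k) packets.
Sum over k = 0,...,1: E = 11/11 + 11/10 = 2.100.

2.10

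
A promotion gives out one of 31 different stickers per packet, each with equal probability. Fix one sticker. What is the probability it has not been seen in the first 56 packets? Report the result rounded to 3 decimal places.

On each packet the fixed sticker fails to appear with probability 30/31.
P(still missing after 56) = (30/31)^56 = 0.1594.

0.159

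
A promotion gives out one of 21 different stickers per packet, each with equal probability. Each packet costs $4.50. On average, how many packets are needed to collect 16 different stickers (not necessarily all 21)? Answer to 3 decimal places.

With k distinct stickers already seen, the next new one arrives after an expected 21/(21-k) packets.
Sum over k = 0,...,15: E = 21/21 + 21/20 + 21/19 + ... + 21/7 + 21/6 = 28.6025.

28.603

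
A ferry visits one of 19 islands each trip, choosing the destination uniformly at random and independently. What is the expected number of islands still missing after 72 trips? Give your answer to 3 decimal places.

For each island, P(unseen after 72) = (18/19)^72 = 0.0204.
By linearity of expectation, E[unseen] = 19·(18/19)^72 = 0.3874.

0.387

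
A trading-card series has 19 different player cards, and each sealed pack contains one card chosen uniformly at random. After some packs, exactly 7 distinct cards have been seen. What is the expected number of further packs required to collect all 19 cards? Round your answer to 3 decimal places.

The wait to go from k to k+1 distinct cards is geometric with mean 19/(19-k).
Sum over k = 7,...,18: E = 19/12 + 19/11 + 19/10 + ... + 19/2 + 19/1 = 58.9610.

58.961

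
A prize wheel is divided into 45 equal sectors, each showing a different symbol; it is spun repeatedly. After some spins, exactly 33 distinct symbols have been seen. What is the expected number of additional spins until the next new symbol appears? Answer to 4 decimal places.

The number of spins until the next new symbol is geometric with success probability 12/45, so its mean is 45/12.
E = 45/12 = 3.75000.

3.7500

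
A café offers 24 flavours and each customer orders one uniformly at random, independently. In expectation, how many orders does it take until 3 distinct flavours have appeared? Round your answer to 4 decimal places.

Going from k to k+1 distinct takes a geometric number of orders with mean 24/(24-k).
Sum over k = 0,...,2: E = 24/24 + 24/23 + 24/22 = 3.13439.

3.1344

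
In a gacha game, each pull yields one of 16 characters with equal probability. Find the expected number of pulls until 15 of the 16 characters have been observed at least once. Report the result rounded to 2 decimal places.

38.09

Going from k to k+1 distinct takes a geometric number of pulls with mean 16/(16-k).
Sum over k = 0,...,14: E = 16/16 + 16/15 + 16/14 + ... + 16/3 + 16/2 = 38.092.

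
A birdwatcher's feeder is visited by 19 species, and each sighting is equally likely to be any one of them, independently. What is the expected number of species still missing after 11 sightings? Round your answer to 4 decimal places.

10.4824

For each species, P(unseen after 11) = (18/19)^11 = 0.55171.
By linearity of expectation, E[unseen] = 19·(18/19)^11 = 10.48242.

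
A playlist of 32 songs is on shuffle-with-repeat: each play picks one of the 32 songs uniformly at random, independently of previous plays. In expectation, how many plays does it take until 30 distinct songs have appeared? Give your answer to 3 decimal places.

Going from k to k+1 distinct takes a geometric number of plays with mean 32/(32-k).
Sum over k = 0,...,29: E = 32/32 + 32/31 + 32/30 + ... + 32/4 + 32/3 = 81.8718.

81.872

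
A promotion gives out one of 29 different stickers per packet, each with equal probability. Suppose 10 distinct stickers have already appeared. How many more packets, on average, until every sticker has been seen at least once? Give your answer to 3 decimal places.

The wait to go from k to k+1 distinct stickers is geometric with mean 29/(29-k).
Sum over k = 10,...,28: E = 29/19 + 29/18 + 29/17 + ... + 29/2 + 29/1 = 102.8845.

102.884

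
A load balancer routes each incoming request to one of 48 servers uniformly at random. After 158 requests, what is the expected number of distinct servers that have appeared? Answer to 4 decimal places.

46.2758

For each server, P(seen in 158 requests) = 1 - (47/48)^158 = 0.96408.
By linearity of expectation, E[distinct seen] = 48·(1 - (47/48)^158) = 46.27580.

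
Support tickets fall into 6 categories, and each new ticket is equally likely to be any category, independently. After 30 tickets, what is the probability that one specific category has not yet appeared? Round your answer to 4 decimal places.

Each ticket misses the fixed category with probability (6-1)/6 = 5/6, independently.
P(still missing after 30) = (5/6)^30 = 0.00421.

0.0042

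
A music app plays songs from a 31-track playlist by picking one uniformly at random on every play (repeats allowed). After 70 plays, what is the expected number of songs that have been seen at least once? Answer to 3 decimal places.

27.877

For each song, P(seen in 70 plays) = 1 - (30/31)^70 = 0.8993.
By linearity of expectation, E[distinct seen] = 31·(1 - (30/31)^70) = 27.8773.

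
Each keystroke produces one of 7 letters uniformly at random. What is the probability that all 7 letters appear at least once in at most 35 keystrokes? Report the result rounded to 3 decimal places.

Let A_i be the event that letter i is missing after 35 keystrokes. By inclusion–exclusion on the A_i,
P(all seen) = Σ_{j=0}^{7} (-1)^j C(7,j)((7-j)/7)^35
= 1.0000 - 0.0318 + 0.0002 - 0.0000 + 0.0000 - 0.0000 + 0.0000 - 0.0000
= 0.9684.

0.968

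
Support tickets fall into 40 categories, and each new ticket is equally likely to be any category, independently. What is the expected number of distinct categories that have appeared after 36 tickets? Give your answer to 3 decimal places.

For each category, P(seen in 36 tickets) = 1 - (39/40)^36 = 0.5981.
By linearity of expectation, E[distinct seen] = 40·(1 - (39/40)^36) = 23.9222.

23.922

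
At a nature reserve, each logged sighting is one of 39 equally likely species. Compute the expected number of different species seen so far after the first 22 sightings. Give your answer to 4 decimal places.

For each species, P(seen in 22 sightings) = 1 - (38/39)^22 = 0.43530.
By linearity of expectation, E[distinct seen] = 39·(1 - (38/39)^22) = 16.97670.

16.9767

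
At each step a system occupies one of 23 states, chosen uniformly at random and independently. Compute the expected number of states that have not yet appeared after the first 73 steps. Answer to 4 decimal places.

For each state, P(unseen after 73) = (22/23)^73 = 0.03897.
By linearity of expectation, E[unseen] = 23·(22/23)^73 = 0.89630.

0.8963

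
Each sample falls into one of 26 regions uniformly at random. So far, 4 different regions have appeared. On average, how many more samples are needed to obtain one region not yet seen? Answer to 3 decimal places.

Each sample yields a new region with probability (26-4)/26 = 22/26, so the wait is geometric with mean 26/22.
E = 26/22 = 1.1818.

1.182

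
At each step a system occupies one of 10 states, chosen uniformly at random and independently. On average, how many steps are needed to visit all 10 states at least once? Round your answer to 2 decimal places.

29.29

Split into phases: going from k distinct to k+1 distinct takes on average 10/(10-k) steps.
E[T] = 10/10 + 10/9 + 10/8 + ... + 10/2 + 10/1 = 10·H_{10}.
H_{10} = 2.929, so E[T] = 29.290.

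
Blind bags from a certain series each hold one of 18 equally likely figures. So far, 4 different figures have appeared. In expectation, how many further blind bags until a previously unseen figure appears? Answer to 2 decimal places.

1.29

The number of blind bags until the next new figure is geometric with success probability 14/18, so its mean is 18/14.
E = 18/14 = 1.286.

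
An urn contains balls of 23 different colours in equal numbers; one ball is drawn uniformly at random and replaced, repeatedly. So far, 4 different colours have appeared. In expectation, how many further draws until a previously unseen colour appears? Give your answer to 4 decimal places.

1.2105

The number of draws until the next new colour is geometric with success probability 19/23, so its mean is 23/19.
E = 23/19 = 1.21053.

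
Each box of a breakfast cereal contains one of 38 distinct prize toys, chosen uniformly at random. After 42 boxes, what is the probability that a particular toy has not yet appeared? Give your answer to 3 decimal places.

On each box the fixed toy fails to appear with probability 37/38.
P(still missing after 42) = (37/38)^42 = 0.3263.

0.326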